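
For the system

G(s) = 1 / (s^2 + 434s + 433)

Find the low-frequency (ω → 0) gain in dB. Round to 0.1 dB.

G(0) = 1 / 433 ≈ 0.0023095
20 log₁₀(0.0023095) ≈ -52.73 dB

-52.7 dB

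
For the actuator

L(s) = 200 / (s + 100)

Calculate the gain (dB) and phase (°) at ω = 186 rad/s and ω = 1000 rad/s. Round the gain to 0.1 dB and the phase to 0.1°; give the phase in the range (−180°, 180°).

Substitute s = j186:
Numerator: 200 = 200 + j0
Denominator: (j186) + 100 = 100 + j186
|N| = √(200² + 0²) ≈ 200, ∠N ≈ 0.00°
|D| = √(100² + 186²) ≈ 211.18, ∠D ≈ 61.74°
|L| = 200 / 211.18 ≈ 0.94706
Gain = 20 log₁₀(0.94706) ≈ -0.47 dB
∠L = 0.00° − 61.74° = -61.74°

Substitute s = j1000:
Numerator: 200 = 200 + j0
Denominator: (j1000) + 100 = 100 + j1000
|N| = √(200² + 0²) ≈ 200, ∠N ≈ 0.00°
|D| = √(100² + 1000²) ≈ 1005, ∠D ≈ 84.29°
|L| = 200 / 1005 ≈ 0.199
Gain = 20 log₁₀(0.199) ≈ -14.02 dB
∠L = 0.00° − 84.29° = -84.29°

ω = 186: -0.5 dB, -61.7°; ω = 1000: -14.0 dB, -84.3°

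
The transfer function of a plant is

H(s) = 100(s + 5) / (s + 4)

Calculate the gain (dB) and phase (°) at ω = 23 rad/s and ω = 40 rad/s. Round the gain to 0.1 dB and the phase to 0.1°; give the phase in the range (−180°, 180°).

ω = 23: 40.1 dB, -2.4°; ω = 40: 40.0 dB, -1.4°

At s = jω = j23:
zero (s+5): 5 + j23 → |·| = √(5²+23²) = √554 ≈ 23.537, ∠ = arctan(23/5) ≈ 77.74°
pole (s+4): 4 + j23 → |·| = √(4²+23²) = √545 ≈ 23.345, ∠ = arctan(23/4) ≈ 80.13°
|H| = 100 · 23.537 / 23.345 ≈ 100.82
Gain = 20 log₁₀(100.82) ≈ 40.07 dB
∠H = 77.74° − 80.13° = -2.39°

At s = jω = j40:
zero (s+5): 5 + j40 → |·| = √(5²+40²) = √1625 ≈ 40.311, ∠ = arctan(40/5) ≈ 82.87°
pole (s+4): 4 + j40 → |·| = √(4²+40²) = √1616 ≈ 40.2, ∠ = arctan(40/4) ≈ 84.29°
|H| = 100 · 40.311 / 40.2 ≈ 100.28
Gain = 20 log₁₀(100.28) ≈ 40.02 dB
∠H = 82.87° − 84.29° = -1.42°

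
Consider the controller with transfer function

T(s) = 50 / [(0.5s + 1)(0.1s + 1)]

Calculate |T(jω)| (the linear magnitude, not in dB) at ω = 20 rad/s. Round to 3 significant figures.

At ω = 20 rad/s:
pole (1 + j20·0.5) = 1 + j10 → |·| ≈ 10.05, ∠ ≈ 84.29°
pole (1 + j20·0.1) = 1 + j2 → |·| ≈ 2.2361, ∠ ≈ 63.43°
|T| = 50 · 1 / (10.05 · 2.2361) ≈ 2.2249

2.22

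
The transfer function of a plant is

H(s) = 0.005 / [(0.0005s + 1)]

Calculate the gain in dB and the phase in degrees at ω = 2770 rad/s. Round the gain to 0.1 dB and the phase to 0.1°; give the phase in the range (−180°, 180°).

At ω = 2770 rad/s:
pole (1 + j2770·0.0005) = 1 + j1.385 → |·| ≈ 1.7083, ∠ ≈ 54.17°
|H| = 0.005 · 1 / (1.7083) ≈ 0.0029269
Gain = 20 log₁₀(0.0029269) ≈ -50.67 dB
∠H = (0°) − (54.17°) = -54.17°

-50.7 dB, -54.2°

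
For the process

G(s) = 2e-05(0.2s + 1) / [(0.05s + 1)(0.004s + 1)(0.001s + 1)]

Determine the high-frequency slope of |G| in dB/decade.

-40 dB/decade

Each pole contributes −20 dB/decade at high frequency; each zero contributes +20 dB/decade.
Net: 1 zero(s) − 3 pole(s) → -40 dB/decade.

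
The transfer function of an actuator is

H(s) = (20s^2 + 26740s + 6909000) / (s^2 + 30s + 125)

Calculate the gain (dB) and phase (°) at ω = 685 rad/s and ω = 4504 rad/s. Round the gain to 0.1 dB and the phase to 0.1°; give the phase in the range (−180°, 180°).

Substitute s = j685:
Numerator: 20(j685)^2 + 26740(j685) + 6909000 = -2475500 + j18316900
Denominator: (j685)^2 + 30(j685) + 125 = -469100 + j20550
|N| = √(2475500² + 18316900²) ≈ 1.8483e+07, ∠N ≈ 97.70°
|D| = √(469100² + 20550²) ≈ 4.6955e+05, ∠D ≈ 177.49°
|H| = 1.8483e+07 / 4.6955e+05 ≈ 39.363
Gain = 20 log₁₀(39.363) ≈ 31.90 dB
∠H = 97.70° − 177.49° = -79.79°

Substitute s = j4504:
Numerator: 20(j4504)^2 + 26740(j4504) + 6909000 = -398811320 + j120436960
Denominator: (j4504)^2 + 30(j4504) + 125 = -20285891 + j135120
|N| = √(398811320² + 120436960²) ≈ 4.166e+08, ∠N ≈ 163.20°
|D| = √(20285891² + 135120²) ≈ 2.0286e+07, ∠D ≈ 179.62°
|H| = 4.166e+08 / 2.0286e+07 ≈ 20.536
Gain = 20 log₁₀(20.536) ≈ 26.25 dB
∠H = 163.20° − 179.62° = -16.42°

ω = 685: 31.9 dB, -79.8°; ω = 4504: 26.3 dB, -16.4°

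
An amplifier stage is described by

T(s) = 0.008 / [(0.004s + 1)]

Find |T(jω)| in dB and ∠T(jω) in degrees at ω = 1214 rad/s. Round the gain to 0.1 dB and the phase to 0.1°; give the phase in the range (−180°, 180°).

At ω = 1214 rad/s:
pole (1 + j1214·0.004) = 1 + j4.856 → |·| ≈ 4.9579, ∠ ≈ 78.36°
|T| = 0.008 · 1 / (4.9579) ≈ 0.0016136
Gain = 20 log₁₀(0.0016136) ≈ -55.84 dB
∠T = (0°) − (78.36°) = -78.36°

-55.8 dB, -78.4°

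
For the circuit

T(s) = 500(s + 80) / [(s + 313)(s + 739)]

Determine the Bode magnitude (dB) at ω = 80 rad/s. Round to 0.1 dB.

-12.6 dB

At s = jω = j80:
zero (s+80): 80 + j80 → |·| = √(80²+80²) = √12800 ≈ 113.14, ∠ = arctan(80/80) ≈ 45.00°
pole (s+313): 313 + j80 → |·| = √(313²+80²) = √104369 ≈ 323.06, ∠ = arctan(80/313) ≈ 14.34°
pole (s+739): 739 + j80 → |·| = √(739²+80²) = √552521 ≈ 743.32, ∠ = arctan(80/739) ≈ 6.18°
|T| = 500 · 113.14 / 2.4014e+05 ≈ 0.23557
Gain = 20 log₁₀(0.23557) ≈ -12.56 dB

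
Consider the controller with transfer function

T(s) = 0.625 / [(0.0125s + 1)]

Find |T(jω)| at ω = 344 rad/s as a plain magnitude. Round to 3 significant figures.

0.142

At ω = 344 rad/s:
pole (1 + j344·0.0125) = 1 + j4.3 → |·| ≈ 4.4147, ∠ ≈ 76.91°
|T| = 0.625 · 1 / (4.4147) ≈ 0.14157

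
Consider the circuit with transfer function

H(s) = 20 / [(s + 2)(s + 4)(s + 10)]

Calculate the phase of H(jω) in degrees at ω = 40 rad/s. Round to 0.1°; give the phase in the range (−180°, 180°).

112.6°

At s = jω = j40:
pole (s+2): 2 + j40 → |·| = √(2²+40²) = √1604 ≈ 40.05, ∠ = arctan(40/2) ≈ 87.14°
pole (s+4): 4 + j40 → |·| = √(4²+40²) = √1616 ≈ 40.2, ∠ = arctan(40/4) ≈ 84.29°
pole (s+10): 10 + j40 → |·| = √(10²+40²) = √1700 ≈ 41.231, ∠ = arctan(40/10) ≈ 75.96°
∠H = 0.00° − 247.39° = -247.39° ≡ 112.61° (principal value)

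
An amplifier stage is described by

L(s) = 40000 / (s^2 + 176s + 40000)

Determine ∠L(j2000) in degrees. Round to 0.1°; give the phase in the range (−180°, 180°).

At s = jω = j2000:
quadratic: (j2000)² + 176·j2000 + 40000 = -3960000 + j352000 → |·| ≈ 3.9756e+06, ∠ ≈ 174.92°
∠L = 0.00° − 174.92° = -174.92°

-174.9°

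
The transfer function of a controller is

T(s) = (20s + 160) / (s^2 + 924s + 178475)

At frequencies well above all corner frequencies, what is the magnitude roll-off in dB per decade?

-20 dB/decade

Each pole contributes −20 dB/decade at high frequency; each zero contributes +20 dB/decade.
Net: 1 zero(s) − 2 pole(s) → -20 dB/decade.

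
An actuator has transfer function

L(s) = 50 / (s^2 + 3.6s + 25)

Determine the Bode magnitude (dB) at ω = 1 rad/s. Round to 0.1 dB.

6.3 dB

At s = jω = j1:
quadratic: (j1)² + 3.6·j1 + 25 = 24 + j3.6 → |·| ≈ 24.268, ∠ ≈ 8.53°
|L| = 50 / 24.268 ≈ 2.0603
Gain = 20 log₁₀(2.0603) ≈ 6.28 dB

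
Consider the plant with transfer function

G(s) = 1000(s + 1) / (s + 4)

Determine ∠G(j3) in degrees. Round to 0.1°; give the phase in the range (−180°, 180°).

At s = jω = j3:
zero (s+1): 1 + j3 → |·| = √(1²+3²) = √10 ≈ 3.1623, ∠ = arctan(3/1) ≈ 71.57°
pole (s+4): 4 + j3 → |·| = √(4²+3²) = √25 ≈ 5, ∠ = arctan(3/4) ≈ 36.87°
∠G = 71.57° − 36.87° = 34.70°

34.7°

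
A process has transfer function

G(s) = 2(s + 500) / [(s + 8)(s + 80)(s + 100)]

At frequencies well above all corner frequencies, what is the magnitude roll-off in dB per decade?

Each pole contributes −20 dB/decade at high frequency; each zero contributes +20 dB/decade.
Net: 1 zero(s) − 3 pole(s) → -40 dB/decade.

-40 dB/decade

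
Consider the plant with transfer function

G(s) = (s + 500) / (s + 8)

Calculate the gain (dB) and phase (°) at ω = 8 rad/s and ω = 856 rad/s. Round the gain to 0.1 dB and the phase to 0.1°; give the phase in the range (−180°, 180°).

ω = 8: 32.9 dB, -44.1°; ω = 856: 1.3 dB, -29.8°

Substitute s = j8:
Numerator: (j8) + 500 = 500 + j8
Denominator: (j8) + 8 = 8 + j8
|N| = √(500² + 8²) ≈ 500.06, ∠N ≈ 0.92°
|D| = √(8² + 8²) ≈ 11.314, ∠D ≈ 45.00°
|G| = 500.06 / 11.314 ≈ 44.198
Gain = 20 log₁₀(44.198) ≈ 32.91 dB
∠G = 0.92° − 45.00° = -44.08°

Substitute s = j856:
Numerator: (j856) + 500 = 500 + j856
Denominator: (j856) + 8 = 8 + j856
|N| = √(500² + 856²) ≈ 991.33, ∠N ≈ 59.71°
|D| = √(8² + 856²) ≈ 856.04, ∠D ≈ 89.46°
|G| = 991.33 / 856.04 ≈ 1.158
Gain = 20 log₁₀(1.158) ≈ 1.27 dB
∠G = 59.71° − 89.46° = -29.75°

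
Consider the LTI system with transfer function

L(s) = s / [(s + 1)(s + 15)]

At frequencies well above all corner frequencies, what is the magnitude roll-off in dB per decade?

-20 dB/decade

Each pole contributes −20 dB/decade at high frequency; each zero contributes +20 dB/decade.
Net: 1 zero(s) − 2 pole(s) → -20 dB/decade.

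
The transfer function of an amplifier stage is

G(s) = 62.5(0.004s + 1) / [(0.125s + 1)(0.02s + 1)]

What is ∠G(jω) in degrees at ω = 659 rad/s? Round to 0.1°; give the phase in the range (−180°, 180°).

At ω = 659 rad/s:
zero (1 + j659·0.004) = 1 + j2.636 → |·| ≈ 2.8193, ∠ ≈ 69.23°
pole (1 + j659·0.125) = 1 + j82.375 → |·| ≈ 82.381, ∠ ≈ 89.30°
pole (1 + j659·0.02) = 1 + j13.18 → |·| ≈ 13.218, ∠ ≈ 85.66°
∠G = (69.23°) − (89.30° + 85.66°) = -105.73°

-105.7°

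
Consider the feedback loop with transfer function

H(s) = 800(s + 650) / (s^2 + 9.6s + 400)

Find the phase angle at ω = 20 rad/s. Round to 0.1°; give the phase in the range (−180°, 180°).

At s = jω = j20:
zero (s+650): 650 + j20 → |·| = √(650²+20²) = √422900 ≈ 650.31, ∠ = arctan(20/650) ≈ 1.76°
quadratic: (j20)² + 9.6·j20 + 400 = 0 + j192 → |·| ≈ 192, ∠ ≈ 90.00°
∠H = 1.76° − 90.00° = -88.24°

-88.2°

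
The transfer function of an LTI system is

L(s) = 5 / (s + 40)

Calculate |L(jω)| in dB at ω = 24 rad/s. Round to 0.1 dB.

At s = jω = j24:
pole (s+40): 40 + j24 → |·| = √(40²+24²) = √2176 ≈ 46.648, ∠ = arctan(24/40) ≈ 30.96°
|L| = 5 / 46.648 ≈ 0.10719
Gain = 20 log₁₀(0.10719) ≈ -19.40 dB

-19.4 dB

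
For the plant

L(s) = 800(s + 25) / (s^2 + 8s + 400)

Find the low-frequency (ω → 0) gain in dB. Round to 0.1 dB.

L(0) = 800·25 / 400 = 50
20 log₁₀(50) ≈ 33.98 dB

34.0 dB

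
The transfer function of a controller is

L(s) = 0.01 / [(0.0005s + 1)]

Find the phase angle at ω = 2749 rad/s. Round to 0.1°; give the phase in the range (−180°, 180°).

-54.0°

At ω = 2749 rad/s:
pole (1 + j2749·0.0005) = 1 + j1.3745 → |·| ≈ 1.6998, ∠ ≈ 53.96°
∠L = (0°) − (53.96°) = -53.96°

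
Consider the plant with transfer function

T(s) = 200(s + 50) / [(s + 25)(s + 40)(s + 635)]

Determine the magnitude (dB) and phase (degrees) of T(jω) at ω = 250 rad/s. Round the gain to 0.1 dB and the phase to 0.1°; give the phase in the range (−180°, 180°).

-58.6 dB, -108.0°

At s = jω = j250:
zero (s+50): 50 + j250 → |·| = √(50²+250²) = √65000 ≈ 254.95, ∠ = arctan(250/50) ≈ 78.69°
pole (s+25): 25 + j250 → |·| = √(25²+250²) = √63125 ≈ 251.25, ∠ = arctan(250/25) ≈ 84.29°
pole (s+40): 40 + j250 → |·| = √(40²+250²) = √64100 ≈ 253.18, ∠ = arctan(250/40) ≈ 80.91°
pole (s+635): 635 + j250 → |·| = √(635²+250²) = √465725 ≈ 682.44, ∠ = arctan(250/635) ≈ 21.49°
|T| = 200 · 254.95 / 4.3411e+07 ≈ 0.0011746
Gain = 20 log₁₀(0.0011746) ≈ -58.60 dB
∠T = 78.69° − 186.69° = -108.00°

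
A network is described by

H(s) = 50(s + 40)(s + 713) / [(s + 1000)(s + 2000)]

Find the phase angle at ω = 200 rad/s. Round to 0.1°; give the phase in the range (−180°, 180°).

77.3°

At s = jω = j200:
zero (s+40): 40 + j200 → |·| = √(40²+200²) = √41600 ≈ 203.96, ∠ = arctan(200/40) ≈ 78.69°
zero (s+713): 713 + j200 → |·| = √(713²+200²) = √548369 ≈ 740.52, ∠ = arctan(200/713) ≈ 15.67°
pole (s+1000): 1000 + j200 → |·| = √(1000²+200²) = √1040000 ≈ 1019.8, ∠ = arctan(200/1000) ≈ 11.31°
pole (s+2000): 2000 + j200 → |·| = √(2000²+200²) = √4040000 ≈ 2010, ∠ = arctan(200/2000) ≈ 5.71°
∠H = 94.36° − 17.02° = 77.34°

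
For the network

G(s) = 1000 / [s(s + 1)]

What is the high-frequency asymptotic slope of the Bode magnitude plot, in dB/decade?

Each pole contributes −20 dB/decade at high frequency; each zero contributes +20 dB/decade.
Net: 0 zero(s) − 2 pole(s) → -40 dB/decade.

-40 dB/decade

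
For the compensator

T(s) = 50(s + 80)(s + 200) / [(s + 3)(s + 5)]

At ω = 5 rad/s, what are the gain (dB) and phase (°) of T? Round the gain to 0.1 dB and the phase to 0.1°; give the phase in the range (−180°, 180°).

At s = jω = j5:
zero (s+80): 80 + j5 → |·| = √(80²+5²) = √6425 ≈ 80.156, ∠ = arctan(5/80) ≈ 3.58°
zero (s+200): 200 + j5 → |·| = √(200²+5²) = √40025 ≈ 200.06, ∠ = arctan(5/200) ≈ 1.43°
pole (s+3): 3 + j5 → |·| = √(3²+5²) = √34 ≈ 5.831, ∠ = arctan(5/3) ≈ 59.04°
pole (s+5): 5 + j5 → |·| = √(5²+5²) = √50 ≈ 7.0711, ∠ = arctan(5/5) ≈ 45.00°
|T| = 50 · 16036 / 41.232 ≈ 19446
Gain = 20 log₁₀(19446) ≈ 85.78 dB
∠T = 5.01° − 104.04° = -99.03°

85.8 dB, -99.0°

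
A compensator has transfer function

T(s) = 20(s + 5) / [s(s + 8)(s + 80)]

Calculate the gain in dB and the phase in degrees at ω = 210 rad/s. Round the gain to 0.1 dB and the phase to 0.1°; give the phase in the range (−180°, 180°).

At s = jω = j210:
zero (s+5): 5 + j210 → |·| = √(5²+210²) = √44125 ≈ 210.06, ∠ = arctan(210/5) ≈ 88.64°
pole (s+8): 8 + j210 → |·| = √(8²+210²) = √44164 ≈ 210.15, ∠ = arctan(210/8) ≈ 87.82°
pole (s+80): 80 + j210 → |·| = √(80²+210²) = √50500 ≈ 224.72, ∠ = arctan(210/80) ≈ 69.15°
pole at origin: |s| = 210, ∠ = 90.00° (in denominator)
|T| = 20 · 210.06 / 9.9172e+06 ≈ 0.00042363
Gain = 20 log₁₀(0.00042363) ≈ -67.46 dB
∠T = 88.64° − 246.97° = -158.33°

-67.5 dB, -158.3°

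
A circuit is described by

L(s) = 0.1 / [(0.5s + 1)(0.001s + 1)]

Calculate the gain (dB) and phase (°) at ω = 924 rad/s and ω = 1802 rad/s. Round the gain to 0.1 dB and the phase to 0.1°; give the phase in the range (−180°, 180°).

ω = 924: -76.0 dB, -132.6°; ω = 1802: -85.4 dB, -150.9°

At ω = 924 rad/s:
pole (1 + j924·0.5) = 1 + j462 → |·| ≈ 462, ∠ ≈ 89.88°
pole (1 + j924·0.001) = 1 + j0.924 → |·| ≈ 1.3615, ∠ ≈ 42.74°
|L| = 0.1 · 1 / (462 · 1.3615) ≈ 0.00015898
Gain = 20 log₁₀(0.00015898) ≈ -75.97 dB
∠L = (0°) − (89.88° + 42.74°) = -132.62°

At ω = 1802 rad/s:
pole (1 + j1802·0.5) = 1 + j901 → |·| ≈ 901, ∠ ≈ 89.94°
pole (1 + j1802·0.001) = 1 + j1.802 → |·| ≈ 2.0609, ∠ ≈ 60.97°
|L| = 0.1 · 1 / (901 · 2.0609) ≈ 5.3854e-05
Gain = 20 log₁₀(5.3854e-05) ≈ -85.38 dB
∠L = (0°) − (89.94° + 60.97°) = -150.91°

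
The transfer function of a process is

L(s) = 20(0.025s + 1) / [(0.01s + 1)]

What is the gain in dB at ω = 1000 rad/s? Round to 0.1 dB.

33.9 dB

At ω = 1000 rad/s:
zero (1 + j1000·0.025) = 1 + j25 → |·| ≈ 25.02, ∠ ≈ 87.71°
pole (1 + j1000·0.01) = 1 + j10 → |·| ≈ 10.05, ∠ ≈ 84.29°
|L| = 20 · 25.02 / (10.05) ≈ 49.791
Gain = 20 log₁₀(49.791) ≈ 33.94 dB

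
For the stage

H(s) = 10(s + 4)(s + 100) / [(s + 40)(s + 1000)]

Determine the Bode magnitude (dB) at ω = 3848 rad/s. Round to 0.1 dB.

19.7 dB

At s = jω = j3848:
zero (s+4): 4 + j3848 → |·| = √(4²+3848²) = √14807120 ≈ 3848, ∠ = arctan(3848/4) ≈ 89.94°
zero (s+100): 100 + j3848 → |·| = √(100²+3848²) = √14817104 ≈ 3849.3, ∠ = arctan(3848/100) ≈ 88.51°
pole (s+40): 40 + j3848 → |·| = √(40²+3848²) = √14808704 ≈ 3848.2, ∠ = arctan(3848/40) ≈ 89.40°
pole (s+1000): 1000 + j3848 → |·| = √(1000²+3848²) = √15807104 ≈ 3975.8, ∠ = arctan(3848/1000) ≈ 75.43°
|H| = 10 · 1.4812e+07 / 1.53e+07 ≈ 9.681
Gain = 20 log₁₀(9.681) ≈ 19.72 dB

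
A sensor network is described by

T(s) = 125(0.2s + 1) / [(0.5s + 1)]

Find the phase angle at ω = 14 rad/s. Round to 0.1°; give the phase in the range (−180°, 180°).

-11.5°

At ω = 14 rad/s:
zero (1 + j14·0.2) = 1 + j2.8 → |·| ≈ 2.9732, ∠ ≈ 70.35°
pole (1 + j14·0.5) = 1 + j7 → |·| ≈ 7.0711, ∠ ≈ 81.87°
∠T = (70.35°) − (81.87°) = -11.52°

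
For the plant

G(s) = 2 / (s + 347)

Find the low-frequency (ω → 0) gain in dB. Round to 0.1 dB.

-44.8 dB

G(0) = 2 / (347) ≈ 0.0057637
20 log₁₀(0.0057637) ≈ -44.79 dB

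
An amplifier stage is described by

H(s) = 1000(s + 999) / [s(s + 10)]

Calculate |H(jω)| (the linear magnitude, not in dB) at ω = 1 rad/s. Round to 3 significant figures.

At s = jω = j1:
zero (s+999): 999 + j1 → |·| = √(999²+1²) = √998002 ≈ 999, ∠ = arctan(1/999) ≈ 0.06°
pole (s+10): 10 + j1 → |·| = √(10²+1²) = √101 ≈ 10.05, ∠ = arctan(1/10) ≈ 5.71°
pole at origin: |s| = 1, ∠ = 90.00° (in denominator)
|H| = 1000 · 999 / 10.05 ≈ 99403

9.94e+04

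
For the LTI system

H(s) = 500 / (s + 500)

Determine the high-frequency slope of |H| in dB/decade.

-20 dB/decade

Each pole contributes −20 dB/decade at high frequency; each zero contributes +20 dB/decade.
Net: 0 zero(s) − 1 pole(s) → -20 dB/decade.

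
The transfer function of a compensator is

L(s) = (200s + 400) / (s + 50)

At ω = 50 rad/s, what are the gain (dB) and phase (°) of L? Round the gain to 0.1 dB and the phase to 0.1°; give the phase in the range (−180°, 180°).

Substitute s = j50:
Numerator: 200(j50) + 400 = 400 + j10000
Denominator: (j50) + 50 = 50 + j50
|N| = √(400² + 10000²) ≈ 10008, ∠N ≈ 87.71°
|D| = √(50² + 50²) ≈ 70.711, ∠D ≈ 45.00°
|L| = 10008 / 70.711 ≈ 141.53
Gain = 20 log₁₀(141.53) ≈ 43.02 dB
∠L = 87.71° − 45.00° = 42.71°

43.0 dB, 42.7°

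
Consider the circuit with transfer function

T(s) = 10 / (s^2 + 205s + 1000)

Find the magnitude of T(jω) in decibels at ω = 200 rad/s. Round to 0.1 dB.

-75.1 dB

Substitute s = j200:
Numerator: 10 = 10 + j0
Denominator: (j200)^2 + 205(j200) + 1000 = -39000 + j41000
|N| = √(10² + 0²) ≈ 10, ∠N ≈ 0.00°
|D| = √(39000² + 41000²) ≈ 56586, ∠D ≈ 133.57°
|T| = 10 / 56586 ≈ 0.00017672
Gain = 20 log₁₀(0.00017672) ≈ -75.05 dB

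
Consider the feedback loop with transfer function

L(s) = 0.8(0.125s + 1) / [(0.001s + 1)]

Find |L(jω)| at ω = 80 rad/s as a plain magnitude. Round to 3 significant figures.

At ω = 80 rad/s:
zero (1 + j80·0.125) = 1 + j10 → |·| ≈ 10.05, ∠ ≈ 84.29°
pole (1 + j80·0.001) = 1 + j0.08 → |·| ≈ 1.0032, ∠ ≈ 4.57°
|L| = 0.8 · 10.05 / (1.0032) ≈ 8.0144

8.01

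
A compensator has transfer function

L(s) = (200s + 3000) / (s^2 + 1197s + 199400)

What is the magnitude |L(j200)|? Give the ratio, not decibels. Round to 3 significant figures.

Substitute s = j200:
Numerator: 200(j200) + 3000 = 3000 + j40000
Denominator: (j200)^2 + 1197(j200) + 199400 = 159400 + j239400
|N| = √(3000² + 40000²) ≈ 40112, ∠N ≈ 85.71°
|D| = √(159400² + 239400²) ≈ 2.8761e+05, ∠D ≈ 56.34°
|L| = 40112 / 2.8761e+05 ≈ 0.13947

0.139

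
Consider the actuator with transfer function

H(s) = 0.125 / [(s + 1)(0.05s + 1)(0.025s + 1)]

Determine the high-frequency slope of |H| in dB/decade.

Each pole contributes −20 dB/decade at high frequency; each zero contributes +20 dB/decade.
Net: 0 zero(s) − 3 pole(s) → -60 dB/decade.

-60 dB/decade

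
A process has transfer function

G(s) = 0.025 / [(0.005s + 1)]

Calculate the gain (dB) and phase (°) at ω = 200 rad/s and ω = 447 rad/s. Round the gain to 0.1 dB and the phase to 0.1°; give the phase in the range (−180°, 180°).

ω = 200: -35.1 dB, -45.0°; ω = 447: -39.8 dB, -65.9°

At ω = 200 rad/s:
pole (1 + j200·0.005) = 1 + j1 → |·| ≈ 1.4142, ∠ ≈ 45.00°
|G| = 0.025 · 1 / (1.4142) ≈ 0.017678
Gain = 20 log₁₀(0.017678) ≈ -35.05 dB
∠G = (0°) − (45.00°) = -45.00°

At ω = 447 rad/s:
pole (1 + j447·0.005) = 1 + j2.235 → |·| ≈ 2.4485, ∠ ≈ 65.89°
|G| = 0.025 · 1 / (2.4485) ≈ 0.01021
Gain = 20 log₁₀(0.01021) ≈ -39.82 dB
∠G = (0°) − (65.89°) = -65.89°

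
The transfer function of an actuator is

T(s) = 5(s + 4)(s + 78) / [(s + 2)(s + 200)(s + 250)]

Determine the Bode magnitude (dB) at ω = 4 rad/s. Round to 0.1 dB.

-40.1 dB

At s = jω = j4:
zero (s+4): 4 + j4 → |·| = √(4²+4²) = √32 ≈ 5.6569, ∠ = arctan(4/4) ≈ 45.00°
zero (s+78): 78 + j4 → |·| = √(78²+4²) = √6100 ≈ 78.102, ∠ = arctan(4/78) ≈ 2.94°
pole (s+2): 2 + j4 → |·| = √(2²+4²) = √20 ≈ 4.4721, ∠ = arctan(4/2) ≈ 63.43°
pole (s+200): 200 + j4 → |·| = √(200²+4²) = √40016 ≈ 200.04, ∠ = arctan(4/200) ≈ 1.15°
pole (s+250): 250 + j4 → |·| = √(250²+4²) = √62516 ≈ 250.03, ∠ = arctan(4/250) ≈ 0.92°
|T| = 5 · 441.82 / 2.2368e+05 ≈ 0.0098762
Gain = 20 log₁₀(0.0098762) ≈ -40.11 dB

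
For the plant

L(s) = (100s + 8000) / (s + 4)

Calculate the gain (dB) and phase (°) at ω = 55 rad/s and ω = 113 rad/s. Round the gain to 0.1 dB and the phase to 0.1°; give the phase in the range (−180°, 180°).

Substitute s = j55:
Numerator: 100(j55) + 8000 = 8000 + j5500
Denominator: (j55) + 4 = 4 + j55
|N| = √(8000² + 5500²) ≈ 9708.2, ∠N ≈ 34.51°
|D| = √(4² + 55²) ≈ 55.145, ∠D ≈ 85.84°
|L| = 9708.2 / 55.145 ≈ 176.05
Gain = 20 log₁₀(176.05) ≈ 44.91 dB
∠L = 34.51° − 85.84° = -51.33°

Substitute s = j113:
Numerator: 100(j113) + 8000 = 8000 + j11300
Denominator: (j113) + 4 = 4 + j113
|N| = √(8000² + 11300²) ≈ 13845, ∠N ≈ 54.70°
|D| = √(4² + 113²) ≈ 113.07, ∠D ≈ 87.97°
|L| = 13845 / 113.07 ≈ 122.45
Gain = 20 log₁₀(122.45) ≈ 41.76 dB
∠L = 54.70° − 87.97° = -33.27°

ω = 55: 44.9 dB, -51.3°; ω = 113: 41.8 dB, -33.3°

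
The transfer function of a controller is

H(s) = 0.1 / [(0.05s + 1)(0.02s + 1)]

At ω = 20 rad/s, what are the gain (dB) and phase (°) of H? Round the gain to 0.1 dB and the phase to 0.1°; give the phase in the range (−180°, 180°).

At ω = 20 rad/s:
pole (1 + j20·0.05) = 1 + j1 → |·| ≈ 1.4142, ∠ ≈ 45.00°
pole (1 + j20·0.02) = 1 + j0.4 → |·| ≈ 1.077, ∠ ≈ 21.80°
|H| = 0.1 · 1 / (1.4142 · 1.077) ≈ 0.065656
Gain = 20 log₁₀(0.065656) ≈ -23.65 dB
∠H = (0°) − (45.00° + 21.80°) = -66.80°

-23.7 dB, -66.8°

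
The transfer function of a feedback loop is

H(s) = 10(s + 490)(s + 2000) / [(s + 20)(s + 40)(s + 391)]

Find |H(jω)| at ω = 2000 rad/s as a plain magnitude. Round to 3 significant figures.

0.00714

At s = jω = j2000:
zero (s+490): 490 + j2000 → |·| = √(490²+2000²) = √4240100 ≈ 2059.2, ∠ = arctan(2000/490) ≈ 76.23°
zero (s+2000): 2000 + j2000 → |·| = √(2000²+2000²) = √8000000 ≈ 2828.4, ∠ = arctan(2000/2000) ≈ 45.00°
pole (s+20): 20 + j2000 → |·| = √(20²+2000²) = √4000400 ≈ 2000.1, ∠ = arctan(2000/20) ≈ 89.43°
pole (s+40): 40 + j2000 → |·| = √(40²+2000²) = √4001600 ≈ 2000.4, ∠ = arctan(2000/40) ≈ 88.85°
pole (s+391): 391 + j2000 → |·| = √(391²+2000²) = √4152881 ≈ 2037.9, ∠ = arctan(2000/391) ≈ 78.94°
|H| = 10 · 5.8242e+06 / 8.1536e+09 ≈ 0.0071431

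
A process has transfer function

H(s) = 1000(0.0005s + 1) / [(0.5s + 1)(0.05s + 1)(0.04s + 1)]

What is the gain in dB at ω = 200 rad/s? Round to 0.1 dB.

At ω = 200 rad/s:
zero (1 + j200·0.0005) = 1 + j0.1 → |·| ≈ 1.005, ∠ ≈ 5.71°
pole (1 + j200·0.5) = 1 + j100 → |·| ≈ 100, ∠ ≈ 89.43°
pole (1 + j200·0.05) = 1 + j10 → |·| ≈ 10.05, ∠ ≈ 84.29°
pole (1 + j200·0.04) = 1 + j8 → |·| ≈ 8.0623, ∠ ≈ 82.87°
|H| = 1000 · 1.005 / (100 · 10.05 · 8.0623) ≈ 0.12403
Gain = 20 log₁₀(0.12403) ≈ -18.13 dB

-18.1 dB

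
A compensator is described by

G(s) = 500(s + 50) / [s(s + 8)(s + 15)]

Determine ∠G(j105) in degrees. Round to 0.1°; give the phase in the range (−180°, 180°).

At s = jω = j105:
zero (s+50): 50 + j105 → |·| = √(50²+105²) = √13525 ≈ 116.3, ∠ = arctan(105/50) ≈ 64.54°
pole (s+8): 8 + j105 → |·| = √(8²+105²) = √11089 ≈ 105.3, ∠ = arctan(105/8) ≈ 85.64°
pole (s+15): 15 + j105 → |·| = √(15²+105²) = √11250 ≈ 106.07, ∠ = arctan(105/15) ≈ 81.87°
pole at origin: |s| = 105, ∠ = 90.00° (in denominator)
∠G = 64.54° − 257.51° = -192.97° ≡ 167.03° (principal value)

167.0°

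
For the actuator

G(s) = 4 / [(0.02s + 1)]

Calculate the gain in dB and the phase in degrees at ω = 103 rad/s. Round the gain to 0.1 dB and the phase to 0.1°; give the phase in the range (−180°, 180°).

4.8 dB, -64.1°

At ω = 103 rad/s:
pole (1 + j103·0.02) = 1 + j2.06 → |·| ≈ 2.2899, ∠ ≈ 64.11°
|G| = 4 · 1 / (2.2899) ≈ 1.7468
Gain = 20 log₁₀(1.7468) ≈ 4.84 dB
∠G = (0°) − (64.11°) = -64.11°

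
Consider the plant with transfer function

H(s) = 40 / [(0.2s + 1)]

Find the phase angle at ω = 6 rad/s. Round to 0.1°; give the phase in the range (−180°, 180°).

-50.2°

At ω = 6 rad/s:
pole (1 + j6·0.2) = 1 + j1.2 → |·| ≈ 1.562, ∠ ≈ 50.19°
∠H = (0°) − (50.19°) = -50.19°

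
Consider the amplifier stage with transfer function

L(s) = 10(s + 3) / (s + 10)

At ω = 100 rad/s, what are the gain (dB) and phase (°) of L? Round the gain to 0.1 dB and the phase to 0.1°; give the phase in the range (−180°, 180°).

20.0 dB, 4.0°

At s = jω = j100:
zero (s+3): 3 + j100 → |·| = √(3²+100²) = √10009 ≈ 100.04, ∠ = arctan(100/3) ≈ 88.28°
pole (s+10): 10 + j100 → |·| = √(10²+100²) = √10100 ≈ 100.5, ∠ = arctan(100/10) ≈ 84.29°
|L| = 10 · 100.04 / 100.5 ≈ 9.9542
Gain = 20 log₁₀(9.9542) ≈ 19.96 dB
∠L = 88.28° − 84.29° = 3.99°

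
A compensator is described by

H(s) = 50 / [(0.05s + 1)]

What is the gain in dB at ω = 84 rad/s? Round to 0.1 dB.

At ω = 84 rad/s:
pole (1 + j84·0.05) = 1 + j4.2 → |·| ≈ 4.3174, ∠ ≈ 76.61°
|H| = 50 · 1 / (4.3174) ≈ 11.581
Gain = 20 log₁₀(11.581) ≈ 21.27 dB

21.3 dB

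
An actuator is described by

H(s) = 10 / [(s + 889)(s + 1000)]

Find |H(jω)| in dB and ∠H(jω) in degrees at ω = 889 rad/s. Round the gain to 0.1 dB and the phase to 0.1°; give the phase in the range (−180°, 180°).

-104.5 dB, -86.6°

At s = jω = j889:
pole (s+889): 889 + j889 → |·| = √(889²+889²) = √1580642 ≈ 1257.2, ∠ = arctan(889/889) ≈ 45.00°
pole (s+1000): 1000 + j889 → |·| = √(1000²+889²) = √1790321 ≈ 1338, ∠ = arctan(889/1000) ≈ 41.64°
|H| = 10 / 1.6821e+06 ≈ 5.9449e-06
Gain = 20 log₁₀(5.9449e-06) ≈ -104.52 dB
∠H = 0.00° − 86.64° = -86.64°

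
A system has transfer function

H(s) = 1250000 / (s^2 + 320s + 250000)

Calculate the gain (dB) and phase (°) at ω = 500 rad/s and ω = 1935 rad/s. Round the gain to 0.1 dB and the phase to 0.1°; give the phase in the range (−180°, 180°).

At s = jω = j500:
quadratic: (j500)² + 320·j500 + 250000 = 0 + j160000 → |·| ≈ 1.6e+05, ∠ ≈ 90.00°
|H| = 1250000 / 1.6e+05 ≈ 7.8125
Gain = 20 log₁₀(7.8125) ≈ 17.86 dB
∠H = 0.00° − 90.00° = -90.00°

At s = jω = j1935:
quadratic: (j1935)² + 320·j1935 + 250000 = -3494225 + j619200 → |·| ≈ 3.5487e+06, ∠ ≈ 169.95°
|H| = 1250000 / 3.5487e+06 ≈ 0.35224
Gain = 20 log₁₀(0.35224) ≈ -9.06 dB
∠H = 0.00° − 169.95° = -169.95°

ω = 500: 17.9 dB, -90.0°; ω = 1935: -9.1 dB, -170.0°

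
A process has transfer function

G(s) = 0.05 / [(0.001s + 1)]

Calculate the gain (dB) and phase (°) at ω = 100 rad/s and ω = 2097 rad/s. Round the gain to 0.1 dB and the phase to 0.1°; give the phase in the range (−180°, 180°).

At ω = 100 rad/s:
pole (1 + j100·0.001) = 1 + j0.1 → |·| ≈ 1.005, ∠ ≈ 5.71°
|G| = 0.05 · 1 / (1.005) ≈ 0.049751
Gain = 20 log₁₀(0.049751) ≈ -26.06 dB
∠G = (0°) − (5.71°) = -5.71°

At ω = 2097 rad/s:
pole (1 + j2097·0.001) = 1 + j2.097 → |·| ≈ 2.3232, ∠ ≈ 64.50°
|G| = 0.05 · 1 / (2.3232) ≈ 0.021522
Gain = 20 log₁₀(0.021522) ≈ -33.34 dB
∠G = (0°) − (64.50°) = -64.50°

ω = 100: -26.1 dB, -5.7°; ω = 2097: -33.3 dB, -64.5°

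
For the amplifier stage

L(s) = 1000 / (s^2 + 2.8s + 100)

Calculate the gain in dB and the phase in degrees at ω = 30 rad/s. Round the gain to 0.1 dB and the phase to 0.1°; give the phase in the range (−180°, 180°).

At s = jω = j30:
quadratic: (j30)² + 2.8·j30 + 100 = -800 + j84 → |·| ≈ 804.4, ∠ ≈ 174.01°
|L| = 1000 / 804.4 ≈ 1.2432
Gain = 20 log₁₀(1.2432) ≈ 1.89 dB
∠L = 0.00° − 174.01° = -174.01°

1.9 dB, -174.0°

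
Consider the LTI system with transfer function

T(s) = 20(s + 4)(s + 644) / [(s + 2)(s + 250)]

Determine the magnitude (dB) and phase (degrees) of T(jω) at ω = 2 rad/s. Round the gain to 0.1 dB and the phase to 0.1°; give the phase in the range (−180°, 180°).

38.2 dB, -18.7°

At s = jω = j2:
zero (s+4): 4 + j2 → |·| = √(4²+2²) = √20 ≈ 4.4721, ∠ = arctan(2/4) ≈ 26.57°
zero (s+644): 644 + j2 → |·| = √(644²+2²) = √414740 ≈ 644, ∠ = arctan(2/644) ≈ 0.18°
pole (s+2): 2 + j2 → |·| = √(2²+2²) = √8 ≈ 2.8284, ∠ = arctan(2/2) ≈ 45.00°
pole (s+250): 250 + j2 → |·| = √(250²+2²) = √62504 ≈ 250.01, ∠ = arctan(2/250) ≈ 0.46°
|T| = 20 · 2880 / 707.13 ≈ 81.456
Gain = 20 log₁₀(81.456) ≈ 38.22 dB
∠T = 26.75° − 45.46° = -18.71°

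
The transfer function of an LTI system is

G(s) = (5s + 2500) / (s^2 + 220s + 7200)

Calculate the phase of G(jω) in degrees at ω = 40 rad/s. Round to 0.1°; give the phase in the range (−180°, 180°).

Substitute s = j40:
Numerator: 5(j40) + 2500 = 2500 + j200
Denominator: (j40)^2 + 220(j40) + 7200 = 5600 + j8800
|N| = √(2500² + 200²) ≈ 2508, ∠N ≈ 4.57°
|D| = √(5600² + 8800²) ≈ 10431, ∠D ≈ 57.53°
∠G = 4.57° − 57.53° = -52.96°

-53.0°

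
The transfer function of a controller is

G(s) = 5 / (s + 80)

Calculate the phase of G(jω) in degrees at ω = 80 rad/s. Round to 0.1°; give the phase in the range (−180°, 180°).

At s = jω = j80:
pole (s+80): 80 + j80 → |·| = √(80²+80²) = √12800 ≈ 113.14, ∠ = arctan(80/80) ≈ 45.00°
∠G = 0.00° − 45.00° = -45.00°

-45.0°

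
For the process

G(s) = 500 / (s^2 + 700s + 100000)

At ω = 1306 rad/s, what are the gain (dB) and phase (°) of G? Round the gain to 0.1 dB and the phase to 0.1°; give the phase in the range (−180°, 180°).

Substitute s = j1306:
Numerator: 500 = 500 + j0
Denominator: (j1306)^2 + 700(j1306) + 100000 = -1605636 + j914200
|N| = √(500² + 0²) ≈ 500, ∠N ≈ 0.00°
|D| = √(1605636² + 914200²) ≈ 1.8477e+06, ∠D ≈ 150.34°
|G| = 500 / 1.8477e+06 ≈ 0.00027061
Gain = 20 log₁₀(0.00027061) ≈ -71.35 dB
∠G = 0.00° − 150.34° = -150.34°

-71.4 dB, -150.3°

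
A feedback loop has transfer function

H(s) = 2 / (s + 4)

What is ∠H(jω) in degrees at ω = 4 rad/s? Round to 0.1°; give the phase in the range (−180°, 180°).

-45.0°

At s = jω = j4:
pole (s+4): 4 + j4 → |·| = √(4²+4²) = √32 ≈ 5.6569, ∠ = arctan(4/4) ≈ 45.00°
∠H = 0.00° − 45.00° = -45.00°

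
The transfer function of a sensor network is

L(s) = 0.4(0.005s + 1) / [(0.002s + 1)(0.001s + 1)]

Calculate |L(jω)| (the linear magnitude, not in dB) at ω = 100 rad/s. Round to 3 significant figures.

At ω = 100 rad/s:
zero (1 + j100·0.005) = 1 + j0.5 → |·| ≈ 1.118, ∠ ≈ 26.57°
pole (1 + j100·0.002) = 1 + j0.2 → |·| ≈ 1.0198, ∠ ≈ 11.31°
pole (1 + j100·0.001) = 1 + j0.1 → |·| ≈ 1.005, ∠ ≈ 5.71°
|L| = 0.4 · 1.118 / (1.0198 · 1.005) ≈ 0.43634

0.436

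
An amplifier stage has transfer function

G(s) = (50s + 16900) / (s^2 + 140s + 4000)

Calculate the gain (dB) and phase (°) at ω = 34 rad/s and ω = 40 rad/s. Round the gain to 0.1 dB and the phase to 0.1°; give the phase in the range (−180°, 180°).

Substitute s = j34:
Numerator: 50(j34) + 16900 = 16900 + j1700
Denominator: (j34)^2 + 140(j34) + 4000 = 2844 + j4760
|N| = √(16900² + 1700²) ≈ 16985, ∠N ≈ 5.74°
|D| = √(2844² + 4760²) ≈ 5544.9, ∠D ≈ 59.14°
|G| = 16985 / 5544.9 ≈ 3.0632
Gain = 20 log₁₀(3.0632) ≈ 9.72 dB
∠G = 5.74° − 59.14° = -53.40°

Substitute s = j40:
Numerator: 50(j40) + 16900 = 16900 + j2000
Denominator: (j40)^2 + 140(j40) + 4000 = 2400 + j5600
|N| = √(16900² + 2000²) ≈ 17018, ∠N ≈ 6.75°
|D| = √(2400² + 5600²) ≈ 6092.6, ∠D ≈ 66.80°
|G| = 17018 / 6092.6 ≈ 2.7932
Gain = 20 log₁₀(2.7932) ≈ 8.92 dB
∠G = 6.75° − 66.80° = -60.05°

ω = 34: 9.7 dB, -53.4°; ω = 40: 8.9 dB, -60.1°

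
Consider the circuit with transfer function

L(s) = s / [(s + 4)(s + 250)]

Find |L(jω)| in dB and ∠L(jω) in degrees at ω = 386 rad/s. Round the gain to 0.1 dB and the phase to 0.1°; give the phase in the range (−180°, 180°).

At s = jω = j386:
zero at origin: s = j386 → |·| = 386, ∠ = 90.00°
pole (s+4): 4 + j386 → |·| = √(4²+386²) = √149012 ≈ 386.02, ∠ = arctan(386/4) ≈ 89.41°
pole (s+250): 250 + j386 → |·| = √(250²+386²) = √211496 ≈ 459.89, ∠ = arctan(386/250) ≈ 57.07°
|L| = 1 · 386 / 1.7753e+05 ≈ 0.0021743
Gain = 20 log₁₀(0.0021743) ≈ -53.25 dB
∠L = 90.00° − 146.48° = -56.48°

-53.3 dB, -56.5°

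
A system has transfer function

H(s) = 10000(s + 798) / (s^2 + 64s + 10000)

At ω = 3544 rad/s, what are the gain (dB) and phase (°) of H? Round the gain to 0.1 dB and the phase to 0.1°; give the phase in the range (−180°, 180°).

At s = jω = j3544:
zero (s+798): 798 + j3544 → |·| = √(798²+3544²) = √13196740 ≈ 3632.7, ∠ = arctan(3544/798) ≈ 77.31°
quadratic: (j3544)² + 64·j3544 + 10000 = -12549936 + j226816 → |·| ≈ 1.2552e+07, ∠ ≈ 178.96°
|H| = 10000 · 3632.7 / 1.2552e+07 ≈ 2.8941
Gain = 20 log₁₀(2.8941) ≈ 9.23 dB
∠H = 77.31° − 178.96° = -101.65°

9.2 dB, -101.7°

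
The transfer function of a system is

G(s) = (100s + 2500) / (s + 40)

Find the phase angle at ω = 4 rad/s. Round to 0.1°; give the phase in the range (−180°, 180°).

3.4°

Substitute s = j4:
Numerator: 100(j4) + 2500 = 2500 + j400
Denominator: (j4) + 40 = 40 + j4
|N| = √(2500² + 400²) ≈ 2531.8, ∠N ≈ 9.09°
|D| = √(40² + 4²) ≈ 40.2, ∠D ≈ 5.71°
∠G = 9.09° − 5.71° = 3.38°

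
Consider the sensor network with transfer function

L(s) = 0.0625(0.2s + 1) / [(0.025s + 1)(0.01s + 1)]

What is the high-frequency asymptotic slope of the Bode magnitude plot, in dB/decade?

Each pole contributes −20 dB/decade at high frequency; each zero contributes +20 dB/decade.
Net: 1 zero(s) − 2 pole(s) → -20 dB/decade.

-20 dB/decade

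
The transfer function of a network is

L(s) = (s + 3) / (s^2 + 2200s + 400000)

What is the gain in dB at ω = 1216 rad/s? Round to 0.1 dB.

Substitute s = j1216:
Numerator: (j1216) + 3 = 3 + j1216
Denominator: (j1216)^2 + 2200(j1216) + 400000 = -1078656 + j2675200
|N| = √(3² + 1216²) ≈ 1216, ∠N ≈ 89.86°
|D| = √(1078656² + 2675200²) ≈ 2.8845e+06, ∠D ≈ 111.96°
|L| = 1216 / 2.8845e+06 ≈ 0.00042156
Gain = 20 log₁₀(0.00042156) ≈ -67.50 dB

-67.5 dB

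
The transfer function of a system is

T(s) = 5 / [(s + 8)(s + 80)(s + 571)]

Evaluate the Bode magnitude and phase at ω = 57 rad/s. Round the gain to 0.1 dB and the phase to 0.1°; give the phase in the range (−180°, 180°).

-116.2 dB, -123.2°

At s = jω = j57:
pole (s+8): 8 + j57 → |·| = √(8²+57²) = √3313 ≈ 57.559, ∠ = arctan(57/8) ≈ 82.01°
pole (s+80): 80 + j57 → |·| = √(80²+57²) = √9649 ≈ 98.229, ∠ = arctan(57/80) ≈ 35.47°
pole (s+571): 571 + j57 → |·| = √(571²+57²) = √329290 ≈ 573.84, ∠ = arctan(57/571) ≈ 5.70°
|T| = 5 / 3.2445e+06 ≈ 1.5411e-06
Gain = 20 log₁₀(1.5411e-06) ≈ -116.24 dB
∠T = 0.00° − 123.18° = -123.18°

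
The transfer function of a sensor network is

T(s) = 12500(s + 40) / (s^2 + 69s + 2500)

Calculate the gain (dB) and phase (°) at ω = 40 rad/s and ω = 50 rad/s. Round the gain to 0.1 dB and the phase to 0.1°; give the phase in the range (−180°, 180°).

ω = 40: 47.7 dB, -26.9°; ω = 50: 47.3 dB, -38.7°

At s = jω = j40:
zero (s+40): 40 + j40 → |·| = √(40²+40²) = √3200 ≈ 56.569, ∠ = arctan(40/40) ≈ 45.00°
quadratic: (j40)² + 69·j40 + 2500 = 900 + j2760 → |·| ≈ 2903, ∠ ≈ 71.94°
|T| = 12500 · 56.569 / 2903 ≈ 243.58
Gain = 20 log₁₀(243.58) ≈ 47.73 dB
∠T = 45.00° − 71.94° = -26.94°

At s = jω = j50:
zero (s+40): 40 + j50 → |·| = √(40²+50²) = √4100 ≈ 64.031, ∠ = arctan(50/40) ≈ 51.34°
quadratic: (j50)² + 69·j50 + 2500 = 0 + j3450 → |·| ≈ 3450, ∠ ≈ 90.00°
|T| = 12500 · 64.031 / 3450 ≈ 232
Gain = 20 log₁₀(232) ≈ 47.31 dB
∠T = 51.34° − 90.00° = -38.66°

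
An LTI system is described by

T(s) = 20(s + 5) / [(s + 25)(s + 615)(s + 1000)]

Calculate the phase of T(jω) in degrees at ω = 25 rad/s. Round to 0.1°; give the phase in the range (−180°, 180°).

29.9°

At s = jω = j25:
zero (s+5): 5 + j25 → |·| = √(5²+25²) = √650 ≈ 25.495, ∠ = arctan(25/5) ≈ 78.69°
pole (s+25): 25 + j25 → |·| = √(25²+25²) = √1250 ≈ 35.355, ∠ = arctan(25/25) ≈ 45.00°
pole (s+615): 615 + j25 → |·| = √(615²+25²) = √378850 ≈ 615.51, ∠ = arctan(25/615) ≈ 2.33°
pole (s+1000): 1000 + j25 → |·| = √(1000²+25²) = √1000625 ≈ 1000.3, ∠ = arctan(25/1000) ≈ 1.43°
∠T = 78.69° − 48.76° = 29.93°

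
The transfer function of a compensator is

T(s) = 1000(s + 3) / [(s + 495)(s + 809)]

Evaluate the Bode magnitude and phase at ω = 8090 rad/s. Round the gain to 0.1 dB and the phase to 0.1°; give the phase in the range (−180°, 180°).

At s = jω = j8090:
zero (s+3): 3 + j8090 → |·| = √(3²+8090²) = √65448109 ≈ 8090, ∠ = arctan(8090/3) ≈ 89.98°
pole (s+495): 495 + j8090 → |·| = √(495²+8090²) = √65693125 ≈ 8105.1, ∠ = arctan(8090/495) ≈ 86.50°
pole (s+809): 809 + j8090 → |·| = √(809²+8090²) = √66102581 ≈ 8130.3, ∠ = arctan(8090/809) ≈ 84.29°
|T| = 1000 · 8090 / 6.5897e+07 ≈ 0.12277
Gain = 20 log₁₀(0.12277) ≈ -18.22 dB
∠T = 89.98° − 170.79° = -80.81°

-18.2 dB, -80.8°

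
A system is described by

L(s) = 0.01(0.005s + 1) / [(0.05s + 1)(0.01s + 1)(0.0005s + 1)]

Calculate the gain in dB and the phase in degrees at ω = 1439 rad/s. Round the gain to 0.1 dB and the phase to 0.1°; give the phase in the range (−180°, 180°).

-84.9 dB, -128.9°

At ω = 1439 rad/s:
zero (1 + j1439·0.005) = 1 + j7.195 → |·| ≈ 7.2642, ∠ ≈ 82.09°
pole (1 + j1439·0.05) = 1 + j71.95 → |·| ≈ 71.957, ∠ ≈ 89.20°
pole (1 + j1439·0.01) = 1 + j14.39 → |·| ≈ 14.425, ∠ ≈ 86.02°
pole (1 + j1439·0.0005) = 1 + j0.7195 → |·| ≈ 1.2319, ∠ ≈ 35.74°
|L| = 0.01 · 7.2642 / (71.957 · 14.425 · 1.2319) ≈ 5.681e-05
Gain = 20 log₁₀(5.681e-05) ≈ -84.91 dB
∠L = (82.09°) − (89.20° + 86.02° + 35.74°) = -128.87°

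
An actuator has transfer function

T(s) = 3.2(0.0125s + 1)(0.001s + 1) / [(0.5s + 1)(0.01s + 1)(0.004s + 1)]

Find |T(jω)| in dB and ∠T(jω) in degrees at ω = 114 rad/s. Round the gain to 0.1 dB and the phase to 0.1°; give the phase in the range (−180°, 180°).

At ω = 114 rad/s:
zero (1 + j114·0.0125) = 1 + j1.425 → |·| ≈ 1.7409, ∠ ≈ 54.94°
zero (1 + j114·0.001) = 1 + j0.114 → |·| ≈ 1.0065, ∠ ≈ 6.50°
pole (1 + j114·0.5) = 1 + j57 → |·| ≈ 57.009, ∠ ≈ 88.99°
pole (1 + j114·0.01) = 1 + j1.14 → |·| ≈ 1.5164, ∠ ≈ 48.74°
pole (1 + j114·0.004) = 1 + j0.456 → |·| ≈ 1.0991, ∠ ≈ 24.51°
|T| = 3.2 · 1.7409 · 1.0065 / (57.009 · 1.5164 · 1.0991) ≈ 0.059012
Gain = 20 log₁₀(0.059012) ≈ -24.58 dB
∠T = (54.94° + 6.50°) − (88.99° + 48.74° + 24.51°) = -100.80°

-24.6 dB, -100.8°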